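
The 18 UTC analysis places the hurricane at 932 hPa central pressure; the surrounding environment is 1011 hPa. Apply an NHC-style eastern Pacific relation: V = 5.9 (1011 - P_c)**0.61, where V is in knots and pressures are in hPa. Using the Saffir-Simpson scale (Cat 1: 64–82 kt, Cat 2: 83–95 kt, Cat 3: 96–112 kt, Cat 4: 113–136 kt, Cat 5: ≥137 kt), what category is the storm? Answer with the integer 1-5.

ΔP = 1011 − 932 = 79 hPa.
V ≈ 5.9 × 79^0.61 = 5.9 × 14.37 ≈ 85 kt.
85 kt falls in the Category 2 band.

2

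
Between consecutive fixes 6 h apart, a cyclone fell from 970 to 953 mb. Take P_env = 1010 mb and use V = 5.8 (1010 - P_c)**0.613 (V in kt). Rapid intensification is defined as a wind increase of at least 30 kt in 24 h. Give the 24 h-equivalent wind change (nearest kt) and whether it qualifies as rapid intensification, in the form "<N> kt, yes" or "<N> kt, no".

V₁: ΔP = 40, V ≈ 5.8 × 40^0.613 ≈ 55.65 kt.
V₂: ΔP = 57, V ≈ 5.8 × 57^0.613 ≈ 69.15 kt.
ΔV over 6 h = 13.50 kt → 24 h equivalent = 13.50 × 24/6 ≈ 54.00 kt.
54 kt ≥ 30 kt ⇒ rapid intensification.

54 kt, yes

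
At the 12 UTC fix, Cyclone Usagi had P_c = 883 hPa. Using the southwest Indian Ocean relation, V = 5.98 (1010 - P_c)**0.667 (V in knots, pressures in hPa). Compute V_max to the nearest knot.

ΔP = 1010 − 883 = 127 hPa.
127^0.667 ≈ 25.307.
V ≈ 5.98 × 25.307 ≈ 151.3 kt.

151 kt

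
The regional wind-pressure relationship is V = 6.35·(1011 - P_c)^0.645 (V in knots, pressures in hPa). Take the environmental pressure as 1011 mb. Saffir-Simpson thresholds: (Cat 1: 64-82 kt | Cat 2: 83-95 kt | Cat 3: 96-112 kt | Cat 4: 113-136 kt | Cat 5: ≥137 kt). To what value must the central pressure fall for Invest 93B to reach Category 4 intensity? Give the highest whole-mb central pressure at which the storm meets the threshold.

Category 4 begins at V = 113 kt.
Required ΔP = (113/6.35)^(1/0.645) = 17.795^1.550 ≈ 86.79 mb.
P_c ≤ 1011 − 86.79 = 924.21, so the highest integer P_c is 924 mb.

924 mb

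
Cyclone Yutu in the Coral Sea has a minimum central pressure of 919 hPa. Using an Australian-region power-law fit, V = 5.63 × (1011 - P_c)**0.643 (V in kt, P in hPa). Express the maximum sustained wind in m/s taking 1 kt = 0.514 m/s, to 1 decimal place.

ΔP = 1011 − 919 = 92 hPa.
V ≈ 5.63 × 92^0.643 = 5.63 × 18.311 ≈ 103.092 kt.
103.092 × 0.514 ≈ 52.99 m/s → 53.0 m/s.

53.0 m/s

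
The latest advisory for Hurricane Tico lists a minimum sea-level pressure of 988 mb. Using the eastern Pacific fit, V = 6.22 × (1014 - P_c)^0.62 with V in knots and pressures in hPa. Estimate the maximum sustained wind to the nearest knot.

47 kt

ΔP = 1014 − 988 = 26 mb.
26^0.62 ≈ 7.538.
V ≈ 6.22 × 7.538 ≈ 46.9 kt.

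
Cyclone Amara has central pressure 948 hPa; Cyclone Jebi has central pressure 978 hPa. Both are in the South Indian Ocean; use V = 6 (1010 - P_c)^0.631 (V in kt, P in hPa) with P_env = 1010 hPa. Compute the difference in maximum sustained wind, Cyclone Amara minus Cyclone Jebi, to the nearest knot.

Cyclone Amara: ΔP = 62; V ≈ 6 × 62^0.631 ≈ 81.12 kt.
Cyclone Jebi: ΔP = 32; V ≈ 6 × 32^0.631 ≈ 53.44 kt.
Difference ≈ 81.12 − 53.44 = 27.68 → 28 kt.

28 kt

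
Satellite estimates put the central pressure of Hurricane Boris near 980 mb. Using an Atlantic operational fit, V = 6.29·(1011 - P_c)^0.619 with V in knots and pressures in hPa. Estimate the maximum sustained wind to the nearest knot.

53 kt

ΔP = 1011 − 980 = 31 mb.
31^0.619 ≈ 8.378.
V ≈ 6.29 × 8.378 ≈ 52.7 kt.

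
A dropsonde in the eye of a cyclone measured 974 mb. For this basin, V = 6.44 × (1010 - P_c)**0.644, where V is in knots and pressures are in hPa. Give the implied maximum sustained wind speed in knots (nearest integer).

ΔP = 1010 − 974 = 36 mb.
36^0.644 ≈ 10.052.
V ≈ 6.44 × 10.052 ≈ 64.7 kt.

65 kt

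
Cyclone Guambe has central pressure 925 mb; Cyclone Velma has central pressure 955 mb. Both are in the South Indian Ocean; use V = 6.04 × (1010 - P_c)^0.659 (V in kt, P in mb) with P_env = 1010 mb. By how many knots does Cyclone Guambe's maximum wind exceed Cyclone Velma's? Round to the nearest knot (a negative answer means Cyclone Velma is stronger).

Cyclone Guambe: ΔP = 85; V ≈ 6.04 × 85^0.659 ≈ 112.86 kt.
Cyclone Velma: ΔP = 55; V ≈ 6.04 × 55^0.659 ≈ 84.71 kt.
Difference ≈ 112.86 − 84.71 = 28.15 → 28 kt.

28 kt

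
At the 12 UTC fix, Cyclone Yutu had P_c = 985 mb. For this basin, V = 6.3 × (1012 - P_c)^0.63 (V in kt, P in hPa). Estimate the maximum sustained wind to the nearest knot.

ΔP = 1012 − 985 = 27 mb.
27^0.63 ≈ 7.976.
V ≈ 6.3 × 7.976 ≈ 50.2 kt.

50 kt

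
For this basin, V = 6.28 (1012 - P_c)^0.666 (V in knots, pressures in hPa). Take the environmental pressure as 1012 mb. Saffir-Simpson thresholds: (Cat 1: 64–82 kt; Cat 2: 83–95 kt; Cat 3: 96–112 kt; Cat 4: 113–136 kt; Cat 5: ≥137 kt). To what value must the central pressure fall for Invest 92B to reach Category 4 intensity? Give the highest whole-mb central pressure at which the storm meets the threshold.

935 mb

Category 4 begins at V = 113 kt.
Required ΔP = (113/6.28)^(1/0.666) = 17.994^1.502 ≈ 76.66 mb.
P_c ≤ 1012 − 76.66 = 935.34, so the highest integer P_c is 935 mb.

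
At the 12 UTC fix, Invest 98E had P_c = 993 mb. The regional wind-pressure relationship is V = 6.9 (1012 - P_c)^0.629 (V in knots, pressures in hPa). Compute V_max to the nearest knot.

44 kt

ΔP = 1012 − 993 = 19 mb.
19^0.629 ≈ 6.373.
V ≈ 6.9 × 6.373 ≈ 44.0 kt.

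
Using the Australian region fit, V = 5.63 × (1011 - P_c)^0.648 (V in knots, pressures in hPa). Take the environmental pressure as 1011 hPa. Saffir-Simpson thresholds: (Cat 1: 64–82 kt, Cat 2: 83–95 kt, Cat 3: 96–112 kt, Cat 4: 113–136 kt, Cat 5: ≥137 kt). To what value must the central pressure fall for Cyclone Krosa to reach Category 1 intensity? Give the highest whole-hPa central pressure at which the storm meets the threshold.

968 hPa

Category 1 begins at V = 64 kt.
Required ΔP = (64/5.63)^(1/0.648) = 11.368^1.543 ≈ 42.57 hPa.
P_c ≤ 1011 − 42.57 = 968.43, so the highest integer P_c is 968 hPa.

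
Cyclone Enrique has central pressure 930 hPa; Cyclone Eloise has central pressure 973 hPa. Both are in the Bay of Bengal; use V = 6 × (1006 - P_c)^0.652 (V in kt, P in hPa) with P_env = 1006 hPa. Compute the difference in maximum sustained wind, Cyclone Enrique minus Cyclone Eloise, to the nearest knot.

Cyclone Enrique: ΔP = 76; V ≈ 6 × 76^0.652 ≈ 101.03 kt.
Cyclone Eloise: ΔP = 33; V ≈ 6 × 33^0.652 ≈ 58.64 kt.
Difference ≈ 101.03 − 58.64 = 42.39 → 42 kt.

42 kt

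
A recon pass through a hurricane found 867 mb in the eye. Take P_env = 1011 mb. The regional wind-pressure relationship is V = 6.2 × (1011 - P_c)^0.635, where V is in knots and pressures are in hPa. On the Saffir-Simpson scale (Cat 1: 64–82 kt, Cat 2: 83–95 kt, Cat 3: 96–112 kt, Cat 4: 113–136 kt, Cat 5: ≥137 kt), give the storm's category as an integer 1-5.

5

ΔP = 1011 − 867 = 144 mb.
V ≈ 6.2 × 144^0.635 = 6.2 × 23.47 ≈ 146 kt.
146 kt falls in the Category 5 band.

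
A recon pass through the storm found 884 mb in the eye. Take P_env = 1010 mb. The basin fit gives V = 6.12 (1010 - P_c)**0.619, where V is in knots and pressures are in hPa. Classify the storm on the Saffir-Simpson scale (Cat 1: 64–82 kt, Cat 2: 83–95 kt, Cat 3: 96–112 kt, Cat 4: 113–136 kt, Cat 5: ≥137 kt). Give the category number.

ΔP = 1010 − 884 = 126 mb.
V ≈ 6.12 × 126^0.619 = 6.12 × 19.96 ≈ 122 kt.
122 kt falls in the Category 4 band.

4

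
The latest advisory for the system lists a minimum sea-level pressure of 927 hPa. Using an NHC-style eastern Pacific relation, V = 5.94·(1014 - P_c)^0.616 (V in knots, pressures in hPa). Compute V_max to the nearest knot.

93 kt

ΔP = 1014 − 927 = 87 hPa.
87^0.616 ≈ 15.658.
V ≈ 5.94 × 15.658 ≈ 93.0 kt.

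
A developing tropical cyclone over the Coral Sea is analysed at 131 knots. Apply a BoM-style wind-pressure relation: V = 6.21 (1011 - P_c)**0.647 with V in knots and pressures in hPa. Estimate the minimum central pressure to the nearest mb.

900 mb

ΔP = (V / 6.21)^(1/0.647) = (131/6.21)^1.546.
131/6.21 = 21.095; 21.095^1.546 ≈ 111.34 mb.
P_c = 1011 − 111.34 = 899.66 ≈ 900 mb.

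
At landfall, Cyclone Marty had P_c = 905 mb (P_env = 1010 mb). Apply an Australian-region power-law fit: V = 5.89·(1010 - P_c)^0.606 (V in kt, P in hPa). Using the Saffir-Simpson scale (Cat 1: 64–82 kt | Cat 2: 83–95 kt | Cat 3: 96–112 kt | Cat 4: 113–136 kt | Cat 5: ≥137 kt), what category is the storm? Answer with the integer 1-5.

3

ΔP = 1010 − 905 = 105 mb.
V ≈ 5.89 × 105^0.606 = 5.89 × 16.78 ≈ 99 kt.
99 kt falls in the Category 3 band.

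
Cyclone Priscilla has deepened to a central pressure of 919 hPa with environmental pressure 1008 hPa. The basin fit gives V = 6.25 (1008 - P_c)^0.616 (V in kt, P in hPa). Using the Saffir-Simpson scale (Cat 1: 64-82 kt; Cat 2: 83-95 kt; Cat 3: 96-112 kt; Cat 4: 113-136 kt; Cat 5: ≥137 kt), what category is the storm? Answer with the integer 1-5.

ΔP = 1008 − 919 = 89 hPa.
V ≈ 6.25 × 89^0.616 = 6.25 × 15.88 ≈ 99 kt.
99 kt falls in the Category 3 band.

3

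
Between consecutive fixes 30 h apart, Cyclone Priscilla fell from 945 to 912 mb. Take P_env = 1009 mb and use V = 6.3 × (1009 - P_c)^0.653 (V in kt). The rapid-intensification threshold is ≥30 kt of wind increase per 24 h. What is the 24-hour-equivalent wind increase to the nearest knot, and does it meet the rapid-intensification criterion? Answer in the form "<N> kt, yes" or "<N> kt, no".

V₁: ΔP = 64, V ≈ 6.3 × 64^0.653 ≈ 95.23 kt.
V₂: ΔP = 97, V ≈ 6.3 × 97^0.653 ≈ 124.94 kt.
ΔV over 30 h = 29.71 kt → 24 h equivalent = 29.71 × 24/30 ≈ 23.77 kt.
24 kt < 30 kt ⇒ not rapid intensification.

24 kt, no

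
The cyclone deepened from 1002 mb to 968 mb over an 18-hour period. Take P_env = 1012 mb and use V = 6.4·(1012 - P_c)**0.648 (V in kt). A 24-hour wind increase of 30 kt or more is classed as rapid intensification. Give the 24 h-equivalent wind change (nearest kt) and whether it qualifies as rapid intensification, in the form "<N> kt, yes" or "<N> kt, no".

61 kt, yes

V₁: ΔP = 10, V ≈ 6.4 × 10^0.648 ≈ 28.46 kt.
V₂: ΔP = 44, V ≈ 6.4 × 44^0.648 ≈ 74.33 kt.
ΔV over 18 h = 45.87 kt → 24 h equivalent = 45.87 × 24/18 ≈ 61.16 kt.
61 kt ≥ 30 kt ⇒ rapid intensification.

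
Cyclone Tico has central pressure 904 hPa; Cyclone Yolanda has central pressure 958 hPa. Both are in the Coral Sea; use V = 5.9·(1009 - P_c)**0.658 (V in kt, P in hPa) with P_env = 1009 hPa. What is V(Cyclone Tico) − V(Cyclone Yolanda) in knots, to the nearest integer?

48 kt

Cyclone Tico: ΔP = 105; V ≈ 5.9 × 105^0.658 ≈ 126.12 kt.
Cyclone Yolanda: ΔP = 51; V ≈ 5.9 × 51^0.658 ≈ 78.42 kt.
Difference ≈ 126.12 − 78.42 = 47.70 → 48 kt.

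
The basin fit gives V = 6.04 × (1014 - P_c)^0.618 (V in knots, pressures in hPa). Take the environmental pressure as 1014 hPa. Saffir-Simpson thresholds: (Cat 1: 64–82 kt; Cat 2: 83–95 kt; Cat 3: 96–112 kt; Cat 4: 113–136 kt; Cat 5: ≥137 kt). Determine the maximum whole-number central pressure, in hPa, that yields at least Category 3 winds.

926 hPa

Category 3 begins at V = 96 kt.
Required ΔP = (96/6.04)^(1/0.618) = 15.894^1.618 ≈ 87.85 hPa.
P_c ≤ 1014 − 87.85 = 926.15, so the highest integer P_c is 926 hPa.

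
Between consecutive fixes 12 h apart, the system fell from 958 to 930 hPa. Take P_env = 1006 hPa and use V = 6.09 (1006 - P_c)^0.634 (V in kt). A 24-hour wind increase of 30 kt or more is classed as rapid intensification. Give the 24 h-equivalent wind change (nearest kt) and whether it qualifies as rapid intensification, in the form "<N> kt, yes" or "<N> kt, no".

48 kt, yes

V₁: ΔP = 48, V ≈ 6.09 × 48^0.634 ≈ 70.88 kt.
V₂: ΔP = 76, V ≈ 6.09 × 76^0.634 ≈ 94.85 kt.
ΔV over 12 h = 23.97 kt → 24 h equivalent = 23.97 × 24/12 ≈ 47.94 kt.
48 kt ≥ 30 kt ⇒ rapid intensification.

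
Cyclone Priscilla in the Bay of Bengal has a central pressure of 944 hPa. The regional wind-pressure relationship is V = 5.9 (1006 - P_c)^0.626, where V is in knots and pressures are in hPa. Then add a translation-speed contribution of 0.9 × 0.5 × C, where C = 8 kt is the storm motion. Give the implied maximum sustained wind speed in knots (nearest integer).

82 kt

ΔP = 1006 − 944 = 62 hPa.
62^0.626 ≈ 13.245.
V ≈ 5.9 × 13.245 ≈ 78.1 kt.
Translation term: 0.9 × 0.5 × 8 = 3.6 kt.
Corrected V ≈ 81.7 kt → 82 kt.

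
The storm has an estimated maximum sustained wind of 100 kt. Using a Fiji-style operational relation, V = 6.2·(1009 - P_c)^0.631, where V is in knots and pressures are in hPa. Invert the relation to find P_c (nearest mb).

ΔP = (V / 6.2)^(1/0.631) = (100/6.2)^1.585.
100/6.2 = 16.129; 16.129^1.585 ≈ 82.00 mb.
P_c = 1009 − 82.00 = 927.00 ≈ 927 mb.

927 mb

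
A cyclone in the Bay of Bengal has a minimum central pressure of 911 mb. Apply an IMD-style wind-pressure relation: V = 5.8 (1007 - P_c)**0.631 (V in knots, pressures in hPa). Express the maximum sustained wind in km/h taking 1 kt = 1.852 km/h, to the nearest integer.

ΔP = 1007 − 911 = 96 mb.
V ≈ 5.8 × 96^0.631 = 5.8 × 17.816 ≈ 103.334 kt.
103.334 × 1.852 ≈ 191.37 km/h → 191 km/h.

191 km/h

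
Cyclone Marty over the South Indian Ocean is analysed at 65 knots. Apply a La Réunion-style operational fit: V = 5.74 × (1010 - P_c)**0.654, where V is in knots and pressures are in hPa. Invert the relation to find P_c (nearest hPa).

ΔP = (V / 5.74)^(1/0.654) = (65/5.74)^1.529.
65/5.74 = 11.324; 11.324^1.529 ≈ 40.89 hPa.
P_c = 1010 − 40.89 = 969.11 ≈ 969 hPa.

969 hPa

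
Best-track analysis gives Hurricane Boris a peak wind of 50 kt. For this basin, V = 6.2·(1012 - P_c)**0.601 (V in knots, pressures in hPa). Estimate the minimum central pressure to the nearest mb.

ΔP = (V / 6.2)^(1/0.601) = (50/6.2)^1.664.
50/6.2 = 8.065; 8.065^1.664 ≈ 32.24 mb.
P_c = 1012 − 32.24 = 979.76 ≈ 980 mb.

980 mb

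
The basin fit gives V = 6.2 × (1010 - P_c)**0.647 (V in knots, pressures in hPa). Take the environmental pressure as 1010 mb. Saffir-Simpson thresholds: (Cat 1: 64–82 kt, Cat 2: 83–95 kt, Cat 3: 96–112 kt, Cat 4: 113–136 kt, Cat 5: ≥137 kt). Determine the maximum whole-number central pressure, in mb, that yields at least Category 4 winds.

Category 4 begins at V = 113 kt.
Required ΔP = (113/6.2)^(1/0.647) = 18.226^1.546 ≈ 88.82 mb.
P_c ≤ 1010 − 88.82 = 921.18, so the highest integer P_c is 921 mb.

921 mb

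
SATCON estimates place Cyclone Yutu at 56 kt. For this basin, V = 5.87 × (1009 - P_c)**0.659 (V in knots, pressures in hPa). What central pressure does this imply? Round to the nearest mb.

ΔP = (V / 5.87)^(1/0.659) = (56/5.87)^1.517.
56/5.87 = 9.540; 9.540^1.517 ≈ 30.65 mb.
P_c = 1009 − 30.65 = 978.35 ≈ 978 mb.

978 mb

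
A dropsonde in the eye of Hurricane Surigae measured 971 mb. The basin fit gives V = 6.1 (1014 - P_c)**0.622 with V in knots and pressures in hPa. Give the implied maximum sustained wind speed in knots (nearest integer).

ΔP = 1014 − 971 = 43 mb.
43^0.622 ≈ 10.376.
V ≈ 6.1 × 10.376 ≈ 63.3 kt.

63 kt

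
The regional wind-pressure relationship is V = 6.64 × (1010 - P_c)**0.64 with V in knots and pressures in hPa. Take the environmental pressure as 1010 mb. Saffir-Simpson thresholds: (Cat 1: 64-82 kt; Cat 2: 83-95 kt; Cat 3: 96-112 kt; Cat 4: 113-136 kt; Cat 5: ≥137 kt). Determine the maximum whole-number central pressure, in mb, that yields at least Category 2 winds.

958 mb

Category 2 begins at V = 83 kt.
Required ΔP = (83/6.64)^(1/0.64) = 12.500^1.562 ≈ 51.75 mb.
P_c ≤ 1010 − 51.75 = 958.25, so the highest integer P_c is 958 mb.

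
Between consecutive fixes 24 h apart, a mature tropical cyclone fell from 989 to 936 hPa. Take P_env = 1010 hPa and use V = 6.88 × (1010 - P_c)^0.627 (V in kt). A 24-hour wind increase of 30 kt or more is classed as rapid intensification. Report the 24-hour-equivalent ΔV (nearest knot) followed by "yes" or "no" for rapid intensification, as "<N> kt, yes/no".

V₁: ΔP = 21, V ≈ 6.88 × 21^0.627 ≈ 46.41 kt.
V₂: ΔP = 74, V ≈ 6.88 × 74^0.627 ≈ 102.23 kt.
ΔV over 24 h = 55.82 kt → 24 h equivalent = 55.82 × 24/24 ≈ 55.82 kt.
56 kt ≥ 30 kt ⇒ rapid intensification.

56 kt, yes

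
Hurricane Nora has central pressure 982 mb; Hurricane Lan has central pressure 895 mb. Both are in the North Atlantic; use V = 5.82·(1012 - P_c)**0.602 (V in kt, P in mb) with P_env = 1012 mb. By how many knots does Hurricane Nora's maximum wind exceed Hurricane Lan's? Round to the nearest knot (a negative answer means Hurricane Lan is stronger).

-57 kt

Hurricane Nora: ΔP = 30; V ≈ 5.82 × 30^0.602 ≈ 45.10 kt.
Hurricane Lan: ΔP = 117; V ≈ 5.82 × 117^0.602 ≈ 102.32 kt.
Difference ≈ 45.10 − 102.32 = -57.22 → -57 kt.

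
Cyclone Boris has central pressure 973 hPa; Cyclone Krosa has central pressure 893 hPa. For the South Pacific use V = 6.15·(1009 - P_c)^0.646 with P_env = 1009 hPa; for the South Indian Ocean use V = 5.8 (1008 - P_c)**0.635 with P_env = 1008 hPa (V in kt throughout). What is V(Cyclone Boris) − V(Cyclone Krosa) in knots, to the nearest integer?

Cyclone Boris: ΔP = 36; V ≈ 6.15 × 36^0.646 ≈ 62.27 kt.
Cyclone Krosa: ΔP = 115; V ≈ 5.8 × 115^0.635 ≈ 118.02 kt.
Difference ≈ 62.27 − 118.02 = -55.75 → -56 kt.

-56 kt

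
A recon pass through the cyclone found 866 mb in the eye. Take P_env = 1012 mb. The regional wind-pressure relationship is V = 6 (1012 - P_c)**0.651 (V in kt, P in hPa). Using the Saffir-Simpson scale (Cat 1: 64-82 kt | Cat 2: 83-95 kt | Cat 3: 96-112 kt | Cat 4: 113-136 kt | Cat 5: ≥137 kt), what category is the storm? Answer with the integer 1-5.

5

ΔP = 1012 − 866 = 146 mb.
V ≈ 6 × 146^0.651 = 6 × 25.64 ≈ 154 kt.
154 kt falls in the Category 5 band.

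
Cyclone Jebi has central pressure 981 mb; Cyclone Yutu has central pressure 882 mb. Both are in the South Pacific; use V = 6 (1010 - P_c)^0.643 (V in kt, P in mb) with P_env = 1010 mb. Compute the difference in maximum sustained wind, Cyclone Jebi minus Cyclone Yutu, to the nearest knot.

Cyclone Jebi: ΔP = 29; V ≈ 6 × 29^0.643 ≈ 52.30 kt.
Cyclone Yutu: ΔP = 128; V ≈ 6 × 128^0.643 ≈ 135.86 kt.
Difference ≈ 52.30 − 135.86 = -83.56 → -84 kt.

-84 kt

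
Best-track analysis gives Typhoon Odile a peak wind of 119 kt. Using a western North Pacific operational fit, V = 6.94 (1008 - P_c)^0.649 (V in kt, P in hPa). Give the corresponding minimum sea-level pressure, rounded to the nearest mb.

928 mb

ΔP = (V / 6.94)^(1/0.649) = (119/6.94)^1.541.
119/6.94 = 17.147; 17.147^1.541 ≈ 79.74 mb.
P_c = 1008 − 79.74 = 928.26 ≈ 928 mb.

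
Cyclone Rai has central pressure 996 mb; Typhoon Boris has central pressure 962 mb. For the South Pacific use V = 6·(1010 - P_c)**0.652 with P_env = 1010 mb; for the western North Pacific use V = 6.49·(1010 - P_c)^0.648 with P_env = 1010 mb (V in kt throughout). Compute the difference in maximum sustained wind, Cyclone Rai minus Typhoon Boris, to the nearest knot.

-46 kt

Cyclone Rai: ΔP = 14; V ≈ 6 × 14^0.652 ≈ 33.53 kt.
Typhoon Boris: ΔP = 48; V ≈ 6.49 × 48^0.648 ≈ 79.74 kt.
Difference ≈ 33.53 − 79.74 = -46.21 → -46 kt.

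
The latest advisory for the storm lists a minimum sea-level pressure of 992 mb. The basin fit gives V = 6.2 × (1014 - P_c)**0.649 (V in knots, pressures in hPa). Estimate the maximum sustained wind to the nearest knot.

46 kt

ΔP = 1014 − 992 = 22 mb.
22^0.649 ≈ 7.434.
V ≈ 6.2 × 7.434 ≈ 46.1 kt.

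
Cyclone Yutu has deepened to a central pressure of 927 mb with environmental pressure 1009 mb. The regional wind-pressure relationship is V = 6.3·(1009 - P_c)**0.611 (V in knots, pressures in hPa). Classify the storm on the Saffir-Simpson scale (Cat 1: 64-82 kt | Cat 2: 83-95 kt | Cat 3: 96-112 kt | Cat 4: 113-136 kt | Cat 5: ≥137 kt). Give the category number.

2

ΔP = 1009 − 927 = 82 mb.
V ≈ 6.3 × 82^0.611 = 6.3 × 14.77 ≈ 93 kt.
93 kt falls in the Category 2 band.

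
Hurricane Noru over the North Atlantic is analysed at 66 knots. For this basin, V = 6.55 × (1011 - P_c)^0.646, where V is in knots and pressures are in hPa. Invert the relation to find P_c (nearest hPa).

975 hPa

ΔP = (V / 6.55)^(1/0.646) = (66/6.55)^1.548.
66/6.55 = 10.076; 10.076^1.548 ≈ 35.74 hPa.
P_c = 1011 − 35.74 = 975.26 ≈ 975 hPa.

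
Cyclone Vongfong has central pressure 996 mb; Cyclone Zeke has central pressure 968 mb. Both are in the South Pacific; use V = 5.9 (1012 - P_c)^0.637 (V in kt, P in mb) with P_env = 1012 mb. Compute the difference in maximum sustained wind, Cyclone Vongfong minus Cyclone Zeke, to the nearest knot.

Cyclone Vongfong: ΔP = 16; V ≈ 5.9 × 16^0.637 ≈ 34.50 kt.
Cyclone Zeke: ΔP = 44; V ≈ 5.9 × 44^0.637 ≈ 65.73 kt.
Difference ≈ 34.50 − 65.73 = -31.23 → -31 kt.

-31 kt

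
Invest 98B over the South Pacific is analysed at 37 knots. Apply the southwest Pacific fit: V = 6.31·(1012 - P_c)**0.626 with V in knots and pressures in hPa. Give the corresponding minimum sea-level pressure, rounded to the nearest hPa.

ΔP = (V / 6.31)^(1/0.626) = (37/6.31)^1.597.
37/6.31 = 5.864; 5.864^1.597 ≈ 16.87 hPa.
P_c = 1012 − 16.87 = 995.13 ≈ 995 hPa.

995 hPa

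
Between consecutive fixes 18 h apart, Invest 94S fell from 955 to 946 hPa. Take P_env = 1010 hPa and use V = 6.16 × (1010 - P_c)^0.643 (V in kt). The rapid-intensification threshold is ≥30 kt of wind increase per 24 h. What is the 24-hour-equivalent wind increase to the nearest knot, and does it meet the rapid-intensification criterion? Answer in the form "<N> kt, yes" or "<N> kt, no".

V₁: ΔP = 55, V ≈ 6.16 × 55^0.643 ≈ 81.03 kt.
V₂: ΔP = 64, V ≈ 6.16 × 64^0.643 ≈ 89.32 kt.
ΔV over 18 h = 8.29 kt → 24 h equivalent = 8.29 × 24/18 ≈ 11.05 kt.
11 kt < 30 kt ⇒ not rapid intensification.

11 kt, no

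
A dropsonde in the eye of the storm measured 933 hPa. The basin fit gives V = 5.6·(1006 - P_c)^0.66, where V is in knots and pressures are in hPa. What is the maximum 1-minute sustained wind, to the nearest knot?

95 kt

ΔP = 1006 − 933 = 73 hPa.
73^0.66 ≈ 16.974.
V ≈ 5.6 × 16.974 ≈ 95.1 kt.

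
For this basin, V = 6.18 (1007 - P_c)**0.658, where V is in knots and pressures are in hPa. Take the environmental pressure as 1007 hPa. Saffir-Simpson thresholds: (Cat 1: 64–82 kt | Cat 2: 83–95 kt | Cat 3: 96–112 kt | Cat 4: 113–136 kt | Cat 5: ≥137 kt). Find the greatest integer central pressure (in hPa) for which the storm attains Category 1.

972 hPa

Category 1 begins at V = 64 kt.
Required ΔP = (64/6.18)^(1/0.658) = 10.356^1.520 ≈ 34.90 hPa.
P_c ≤ 1007 − 34.90 = 972.10, so the highest integer P_c is 972 hPa.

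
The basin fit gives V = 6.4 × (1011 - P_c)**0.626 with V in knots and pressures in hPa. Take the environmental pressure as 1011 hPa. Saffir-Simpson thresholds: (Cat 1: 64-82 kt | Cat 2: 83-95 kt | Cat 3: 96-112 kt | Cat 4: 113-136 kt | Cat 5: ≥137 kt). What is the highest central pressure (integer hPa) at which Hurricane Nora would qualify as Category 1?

971 hPa

Category 1 begins at V = 64 kt.
Required ΔP = (64/6.4)^(1/0.626) = 10.000^1.597 ≈ 39.58 hPa.
P_c ≤ 1011 − 39.58 = 971.42, so the highest integer P_c is 971 hPa.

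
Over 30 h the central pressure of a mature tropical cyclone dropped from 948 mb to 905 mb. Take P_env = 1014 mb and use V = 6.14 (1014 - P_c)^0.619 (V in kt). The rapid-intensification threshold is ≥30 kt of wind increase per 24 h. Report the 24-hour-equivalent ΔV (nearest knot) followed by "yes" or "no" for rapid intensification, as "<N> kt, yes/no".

V₁: ΔP = 66, V ≈ 6.14 × 66^0.619 ≈ 82.12 kt.
V₂: ΔP = 109, V ≈ 6.14 × 109^0.619 ≈ 112.03 kt.
ΔV over 30 h = 29.91 kt → 24 h equivalent = 29.91 × 24/30 ≈ 23.93 kt.
24 kt < 30 kt ⇒ not rapid intensification.

24 kt, no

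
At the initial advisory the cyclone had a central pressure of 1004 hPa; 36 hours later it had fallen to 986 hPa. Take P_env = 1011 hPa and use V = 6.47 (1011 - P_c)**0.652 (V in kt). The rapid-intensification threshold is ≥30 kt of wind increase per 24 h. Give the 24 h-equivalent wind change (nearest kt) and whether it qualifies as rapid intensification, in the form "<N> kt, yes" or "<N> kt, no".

V₁: ΔP = 7, V ≈ 6.47 × 7^0.652 ≈ 23.01 kt.
V₂: ΔP = 25, V ≈ 6.47 × 25^0.652 ≈ 52.77 kt.
ΔV over 36 h = 29.76 kt → 24 h equivalent = 29.76 × 24/36 ≈ 19.84 kt.
20 kt < 30 kt ⇒ not rapid intensification.

20 kt, no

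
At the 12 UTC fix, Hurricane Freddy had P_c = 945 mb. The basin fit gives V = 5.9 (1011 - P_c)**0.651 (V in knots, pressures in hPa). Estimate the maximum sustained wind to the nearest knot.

90 kt

ΔP = 1011 − 945 = 66 mb.
66^0.651 ≈ 15.294.
V ≈ 5.9 × 15.294 ≈ 90.2 kt.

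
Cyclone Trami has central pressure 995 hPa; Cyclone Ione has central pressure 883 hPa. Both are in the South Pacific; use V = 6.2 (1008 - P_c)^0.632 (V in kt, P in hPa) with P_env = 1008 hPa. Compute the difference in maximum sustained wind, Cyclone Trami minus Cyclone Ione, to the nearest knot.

-100 kt

Cyclone Trami: ΔP = 13; V ≈ 6.2 × 13^0.632 ≈ 31.36 kt.
Cyclone Ione: ΔP = 125; V ≈ 6.2 × 125^0.632 ≈ 131.11 kt.
Difference ≈ 31.36 − 131.11 = -99.75 → -100 kt.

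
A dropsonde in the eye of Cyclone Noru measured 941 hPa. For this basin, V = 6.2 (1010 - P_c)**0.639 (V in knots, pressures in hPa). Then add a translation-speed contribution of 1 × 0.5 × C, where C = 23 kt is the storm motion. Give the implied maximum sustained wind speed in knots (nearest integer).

104 kt

ΔP = 1010 − 941 = 69 hPa.
69^0.639 ≈ 14.963.
V ≈ 6.2 × 14.963 ≈ 92.8 kt.
Translation term: 1 × 0.5 × 23 = 11.5 kt.
Corrected V ≈ 104.3 kt → 104 kt.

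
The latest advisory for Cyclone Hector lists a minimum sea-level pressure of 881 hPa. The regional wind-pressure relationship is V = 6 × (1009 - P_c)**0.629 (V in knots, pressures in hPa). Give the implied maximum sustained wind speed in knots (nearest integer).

ΔP = 1009 − 881 = 128 hPa.
128^0.629 ≈ 21.156.
V ≈ 6 × 21.156 ≈ 126.9 kt.

127 kt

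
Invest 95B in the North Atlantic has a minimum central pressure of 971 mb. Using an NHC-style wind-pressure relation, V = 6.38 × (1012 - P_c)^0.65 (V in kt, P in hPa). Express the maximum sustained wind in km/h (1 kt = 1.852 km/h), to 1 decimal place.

132.1 km/h

ΔP = 1012 − 971 = 41 mb.
V ≈ 6.38 × 41^0.65 = 6.38 × 11.177 ≈ 71.307 kt.
71.307 × 1.852 ≈ 132.06 km/h → 132.1 km/h.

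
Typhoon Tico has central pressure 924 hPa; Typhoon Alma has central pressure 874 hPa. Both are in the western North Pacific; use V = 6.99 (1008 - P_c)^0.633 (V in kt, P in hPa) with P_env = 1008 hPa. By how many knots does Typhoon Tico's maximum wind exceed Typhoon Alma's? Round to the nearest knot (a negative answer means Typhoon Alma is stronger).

Typhoon Tico: ΔP = 84; V ≈ 6.99 × 84^0.633 ≈ 115.49 kt.
Typhoon Alma: ΔP = 134; V ≈ 6.99 × 134^0.633 ≈ 155.22 kt.
Difference ≈ 115.49 − 155.22 = -39.73 → -40 kt.

-40 kt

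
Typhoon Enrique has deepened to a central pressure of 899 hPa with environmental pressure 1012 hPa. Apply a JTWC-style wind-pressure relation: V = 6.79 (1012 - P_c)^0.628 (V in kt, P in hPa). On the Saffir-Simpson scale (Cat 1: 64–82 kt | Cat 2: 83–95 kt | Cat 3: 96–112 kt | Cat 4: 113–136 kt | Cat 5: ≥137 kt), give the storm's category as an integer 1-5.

ΔP = 1012 − 899 = 113 hPa.
V ≈ 6.79 × 113^0.628 = 6.79 × 19.47 ≈ 132 kt.
132 kt falls in the Category 4 band.

4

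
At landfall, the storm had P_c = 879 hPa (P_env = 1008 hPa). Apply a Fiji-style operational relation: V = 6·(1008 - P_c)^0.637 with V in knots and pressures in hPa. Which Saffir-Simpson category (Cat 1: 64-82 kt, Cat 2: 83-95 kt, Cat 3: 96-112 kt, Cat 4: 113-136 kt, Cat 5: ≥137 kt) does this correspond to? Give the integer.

ΔP = 1008 − 879 = 129 hPa.
V ≈ 6 × 129^0.637 = 6 × 22.10 ≈ 133 kt.
133 kt falls in the Category 4 band.

4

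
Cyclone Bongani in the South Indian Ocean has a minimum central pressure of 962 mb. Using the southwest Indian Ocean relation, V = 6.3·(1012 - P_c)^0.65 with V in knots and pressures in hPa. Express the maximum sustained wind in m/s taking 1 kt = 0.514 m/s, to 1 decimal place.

ΔP = 1012 − 962 = 50 mb.
V ≈ 6.3 × 50^0.65 = 6.3 × 12.715 ≈ 80.107 kt.
80.107 × 0.514 ≈ 41.18 m/s → 41.2 m/s.

41.2 m/s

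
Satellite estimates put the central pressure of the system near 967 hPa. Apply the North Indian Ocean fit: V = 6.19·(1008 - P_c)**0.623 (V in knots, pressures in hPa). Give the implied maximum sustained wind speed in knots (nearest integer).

ΔP = 1008 − 967 = 41 hPa.
41^0.623 ≈ 10.110.
V ≈ 6.19 × 10.110 ≈ 62.6 kt.

63 kt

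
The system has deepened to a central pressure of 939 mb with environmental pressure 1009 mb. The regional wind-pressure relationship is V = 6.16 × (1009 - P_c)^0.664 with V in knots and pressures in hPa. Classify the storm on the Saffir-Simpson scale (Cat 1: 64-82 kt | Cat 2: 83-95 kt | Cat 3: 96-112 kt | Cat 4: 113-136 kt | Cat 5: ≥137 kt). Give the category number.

ΔP = 1009 − 939 = 70 mb.
V ≈ 6.16 × 70^0.664 = 6.16 × 16.79 ≈ 103 kt.
103 kt falls in the Category 3 band.

3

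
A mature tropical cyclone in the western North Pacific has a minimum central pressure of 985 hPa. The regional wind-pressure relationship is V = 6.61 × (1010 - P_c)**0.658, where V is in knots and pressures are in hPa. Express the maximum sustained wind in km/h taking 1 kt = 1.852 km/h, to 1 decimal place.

101.8 km/h

ΔP = 1010 − 985 = 25 hPa.
V ≈ 6.61 × 25^0.658 = 6.61 × 8.315 ≈ 54.960 kt.
54.960 × 1.852 ≈ 101.79 km/h → 101.8 km/h.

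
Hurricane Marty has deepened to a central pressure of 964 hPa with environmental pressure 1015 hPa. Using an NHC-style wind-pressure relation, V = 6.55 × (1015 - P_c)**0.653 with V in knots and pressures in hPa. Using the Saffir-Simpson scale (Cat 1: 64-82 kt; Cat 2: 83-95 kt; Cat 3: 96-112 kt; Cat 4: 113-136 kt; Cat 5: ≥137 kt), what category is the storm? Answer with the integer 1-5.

2

ΔP = 1015 − 964 = 51 hPa.
V ≈ 6.55 × 51^0.653 = 6.55 × 13.03 ≈ 85 kt.
85 kt falls in the Category 2 band.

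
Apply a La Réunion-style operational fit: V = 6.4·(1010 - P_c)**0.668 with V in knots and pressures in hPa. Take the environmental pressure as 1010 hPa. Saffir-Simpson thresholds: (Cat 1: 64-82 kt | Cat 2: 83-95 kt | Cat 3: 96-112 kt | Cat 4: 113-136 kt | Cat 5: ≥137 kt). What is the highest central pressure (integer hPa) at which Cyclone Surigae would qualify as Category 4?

936 hPa

Category 4 begins at V = 113 kt.
Required ΔP = (113/6.4)^(1/0.668) = 17.656^1.497 ≈ 73.56 hPa.
P_c ≤ 1010 − 73.56 = 936.44, so the highest integer P_c is 936 hPa.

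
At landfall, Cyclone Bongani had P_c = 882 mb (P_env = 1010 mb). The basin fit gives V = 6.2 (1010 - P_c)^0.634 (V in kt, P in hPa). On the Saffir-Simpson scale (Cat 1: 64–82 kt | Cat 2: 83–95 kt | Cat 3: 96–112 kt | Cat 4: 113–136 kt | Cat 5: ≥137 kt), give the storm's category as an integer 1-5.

4

ΔP = 1010 − 882 = 128 mb.
V ≈ 6.2 × 128^0.634 = 6.2 × 21.68 ≈ 134 kt.
134 kt falls in the Category 4 band.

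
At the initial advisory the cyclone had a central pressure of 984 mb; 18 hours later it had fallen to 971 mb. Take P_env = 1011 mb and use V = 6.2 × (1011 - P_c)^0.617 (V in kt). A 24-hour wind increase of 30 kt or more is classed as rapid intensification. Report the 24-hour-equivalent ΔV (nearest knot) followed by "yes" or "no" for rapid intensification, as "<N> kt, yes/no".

17 kt, no

V₁: ΔP = 27, V ≈ 6.2 × 27^0.617 ≈ 47.37 kt.
V₂: ΔP = 40, V ≈ 6.2 × 40^0.617 ≈ 60.38 kt.
ΔV over 18 h = 13.01 kt → 24 h equivalent = 13.01 × 24/18 ≈ 17.35 kt.
17 kt < 30 kt ⇒ not rapid intensification.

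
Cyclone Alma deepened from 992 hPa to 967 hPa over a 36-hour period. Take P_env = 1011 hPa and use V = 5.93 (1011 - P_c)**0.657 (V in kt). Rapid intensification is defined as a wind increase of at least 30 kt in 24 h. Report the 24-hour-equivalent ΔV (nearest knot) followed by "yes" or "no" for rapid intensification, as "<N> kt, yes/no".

20 kt, no

V₁: ΔP = 19, V ≈ 5.93 × 19^0.657 ≈ 41.04 kt.
V₂: ΔP = 44, V ≈ 5.93 × 44^0.657 ≈ 71.25 kt.
ΔV over 36 h = 30.21 kt → 24 h equivalent = 30.21 × 24/36 ≈ 20.14 kt.
20 kt < 30 kt ⇒ not rapid intensification.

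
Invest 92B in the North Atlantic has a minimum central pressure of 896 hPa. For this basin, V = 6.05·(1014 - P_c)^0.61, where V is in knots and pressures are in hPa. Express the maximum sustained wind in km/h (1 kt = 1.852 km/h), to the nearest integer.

ΔP = 1014 − 896 = 118 hPa.
V ≈ 6.05 × 118^0.61 = 6.05 × 18.359 ≈ 111.072 kt.
111.072 × 1.852 ≈ 205.70 km/h → 206 km/h.

206 km/h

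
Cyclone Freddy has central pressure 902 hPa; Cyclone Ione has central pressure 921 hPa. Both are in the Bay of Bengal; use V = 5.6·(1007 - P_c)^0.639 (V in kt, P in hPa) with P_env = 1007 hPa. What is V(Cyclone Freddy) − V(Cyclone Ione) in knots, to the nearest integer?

13 kt

Cyclone Freddy: ΔP = 105; V ≈ 5.6 × 105^0.639 ≈ 109.58 kt.
Cyclone Ione: ΔP = 86; V ≈ 5.6 × 86^0.639 ≈ 96.46 kt.
Difference ≈ 109.58 − 96.46 = 13.12 → 13 kt.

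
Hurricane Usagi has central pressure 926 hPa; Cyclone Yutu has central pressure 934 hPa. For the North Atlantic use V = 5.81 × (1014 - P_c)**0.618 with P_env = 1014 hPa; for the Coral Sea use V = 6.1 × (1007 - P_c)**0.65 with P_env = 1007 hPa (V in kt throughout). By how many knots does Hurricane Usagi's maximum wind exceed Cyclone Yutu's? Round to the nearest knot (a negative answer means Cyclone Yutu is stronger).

-7 kt

Hurricane Usagi: ΔP = 88; V ≈ 5.81 × 88^0.618 ≈ 92.44 kt.
Cyclone Yutu: ΔP = 73; V ≈ 6.1 × 73^0.65 ≈ 99.19 kt.
Difference ≈ 92.44 − 99.19 = -6.75 → -7 kt.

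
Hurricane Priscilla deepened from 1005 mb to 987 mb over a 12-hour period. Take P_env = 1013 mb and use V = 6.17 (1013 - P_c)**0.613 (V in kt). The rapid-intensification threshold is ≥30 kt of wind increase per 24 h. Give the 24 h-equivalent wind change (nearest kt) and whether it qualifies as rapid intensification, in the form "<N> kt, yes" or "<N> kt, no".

V₁: ΔP = 8, V ≈ 6.17 × 8^0.613 ≈ 22.07 kt.
V₂: ΔP = 26, V ≈ 6.17 × 26^0.613 ≈ 45.46 kt.
ΔV over 12 h = 23.39 kt → 24 h equivalent = 23.39 × 24/12 ≈ 46.78 kt.
47 kt ≥ 30 kt ⇒ rapid intensification.

47 kt, yes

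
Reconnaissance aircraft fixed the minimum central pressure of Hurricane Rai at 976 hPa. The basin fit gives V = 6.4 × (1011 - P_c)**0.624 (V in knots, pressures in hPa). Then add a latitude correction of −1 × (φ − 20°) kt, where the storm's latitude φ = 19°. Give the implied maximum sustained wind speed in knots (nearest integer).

60 kt

ΔP = 1011 − 976 = 35 hPa.
35^0.624 ≈ 9.194.
V ≈ 6.4 × 9.194 ≈ 58.8 kt.
Latitude correction: −1 × (19 − 20) = 1 kt.
Corrected V ≈ 59.8 kt → 60 kt.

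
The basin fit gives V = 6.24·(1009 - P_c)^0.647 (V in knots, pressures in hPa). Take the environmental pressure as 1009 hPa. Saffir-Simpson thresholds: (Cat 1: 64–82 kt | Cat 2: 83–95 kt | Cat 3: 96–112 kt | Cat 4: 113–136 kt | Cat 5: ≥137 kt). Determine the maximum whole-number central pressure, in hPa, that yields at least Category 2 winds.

954 hPa

Category 2 begins at V = 83 kt.
Required ΔP = (83/6.24)^(1/0.647) = 13.301^1.546 ≈ 54.59 hPa.
P_c ≤ 1009 − 54.59 = 954.41, so the highest integer P_c is 954 hPa.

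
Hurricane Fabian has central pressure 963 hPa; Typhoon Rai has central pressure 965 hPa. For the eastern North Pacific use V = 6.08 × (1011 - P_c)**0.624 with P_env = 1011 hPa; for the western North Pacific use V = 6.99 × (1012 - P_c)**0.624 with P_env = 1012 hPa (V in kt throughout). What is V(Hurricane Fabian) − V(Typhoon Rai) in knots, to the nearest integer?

Hurricane Fabian: ΔP = 48; V ≈ 6.08 × 48^0.624 ≈ 68.08 kt.
Typhoon Rai: ΔP = 47; V ≈ 6.99 × 47^0.624 ≈ 77.24 kt.
Difference ≈ 68.08 − 77.24 = -9.16 → -9 kt.

-9 kt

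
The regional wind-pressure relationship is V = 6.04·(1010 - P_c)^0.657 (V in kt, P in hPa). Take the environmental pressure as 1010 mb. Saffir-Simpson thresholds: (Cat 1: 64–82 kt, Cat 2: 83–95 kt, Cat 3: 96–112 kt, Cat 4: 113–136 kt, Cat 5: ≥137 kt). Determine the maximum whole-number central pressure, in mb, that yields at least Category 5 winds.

Category 5 begins at V = 137 kt.
Required ΔP = (137/6.04)^(1/0.657) = 22.682^1.522 ≈ 115.73 mb.
P_c ≤ 1010 − 115.73 = 894.27, so the highest integer P_c is 894 mb.

894 mb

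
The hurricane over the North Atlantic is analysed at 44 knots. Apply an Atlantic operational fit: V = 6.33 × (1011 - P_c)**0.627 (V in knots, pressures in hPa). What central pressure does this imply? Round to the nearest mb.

ΔP = (V / 6.33)^(1/0.627) = (44/6.33)^1.595.
44/6.33 = 6.951; 6.951^1.595 ≈ 22.03 mb.
P_c = 1011 − 22.03 = 988.97 ≈ 989 mb.

989 mb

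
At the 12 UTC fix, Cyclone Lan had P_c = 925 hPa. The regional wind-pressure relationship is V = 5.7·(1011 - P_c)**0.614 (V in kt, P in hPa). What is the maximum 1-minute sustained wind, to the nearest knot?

88 kt

ΔP = 1011 − 925 = 86 hPa.
86^0.614 ≈ 15.409.
V ≈ 5.7 × 15.409 ≈ 87.8 kt.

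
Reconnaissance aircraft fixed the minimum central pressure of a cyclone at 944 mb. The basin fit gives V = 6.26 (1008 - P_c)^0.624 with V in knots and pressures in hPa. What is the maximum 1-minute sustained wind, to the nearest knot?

84 kt

ΔP = 1008 − 944 = 64 mb.
64^0.624 ≈ 13.399.
V ≈ 6.26 × 13.399 ≈ 83.9 kt.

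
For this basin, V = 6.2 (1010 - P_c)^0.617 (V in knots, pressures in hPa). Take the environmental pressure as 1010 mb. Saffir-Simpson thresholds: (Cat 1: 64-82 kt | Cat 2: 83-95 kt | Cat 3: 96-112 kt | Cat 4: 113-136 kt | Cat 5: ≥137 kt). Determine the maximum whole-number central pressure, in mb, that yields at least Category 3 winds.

925 mb

Category 3 begins at V = 96 kt.
Required ΔP = (96/6.2)^(1/0.617) = 15.484^1.621 ≈ 84.82 mb.
P_c ≤ 1010 − 84.82 = 925.18, so the highest integer P_c is 925 mb.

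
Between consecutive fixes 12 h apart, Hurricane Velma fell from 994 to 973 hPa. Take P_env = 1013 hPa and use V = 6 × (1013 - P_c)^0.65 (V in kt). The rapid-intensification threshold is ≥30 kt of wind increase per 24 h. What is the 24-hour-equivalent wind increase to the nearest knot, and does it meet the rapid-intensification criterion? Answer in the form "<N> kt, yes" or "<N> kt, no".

V₁: ΔP = 19, V ≈ 6 × 19^0.65 ≈ 40.68 kt.
V₂: ΔP = 40, V ≈ 6 × 40^0.65 ≈ 65.99 kt.
ΔV over 12 h = 25.31 kt → 24 h equivalent = 25.31 × 24/12 ≈ 50.62 kt.
51 kt ≥ 30 kt ⇒ rapid intensification.

51 kt, yes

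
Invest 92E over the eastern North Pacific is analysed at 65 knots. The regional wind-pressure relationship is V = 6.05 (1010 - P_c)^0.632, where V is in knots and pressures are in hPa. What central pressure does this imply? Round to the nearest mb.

ΔP = (V / 6.05)^(1/0.632) = (65/6.05)^1.582.
65/6.05 = 10.744; 10.744^1.582 ≈ 42.81 mb.
P_c = 1010 − 42.81 = 967.19 ≈ 967 mb.

967 mb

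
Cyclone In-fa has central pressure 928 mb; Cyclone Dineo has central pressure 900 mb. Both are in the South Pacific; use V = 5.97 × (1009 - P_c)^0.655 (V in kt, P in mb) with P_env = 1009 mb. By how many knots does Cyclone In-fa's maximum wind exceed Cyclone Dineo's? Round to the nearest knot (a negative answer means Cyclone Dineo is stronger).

-23 kt

Cyclone In-fa: ΔP = 81; V ≈ 5.97 × 81^0.655 ≈ 106.18 kt.
Cyclone Dineo: ΔP = 109; V ≈ 5.97 × 109^0.655 ≈ 128.97 kt.
Difference ≈ 106.18 − 128.97 = -22.79 → -23 kt.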